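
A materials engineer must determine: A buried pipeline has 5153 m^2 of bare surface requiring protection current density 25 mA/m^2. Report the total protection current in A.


I = area * current density, then convert mA → A (÷1000)
I = 5153 * 25 / 1000 = 128.83 A

128.83 A


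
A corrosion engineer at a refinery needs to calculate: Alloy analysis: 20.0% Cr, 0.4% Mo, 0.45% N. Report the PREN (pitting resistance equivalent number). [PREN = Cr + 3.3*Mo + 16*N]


Apply the PREN formula: PREN = Cr + 3.3*Mo + 16*N
PREN = 20.0 + 3.3*0.4 + 16*0.45
PREN = 20.0 + 1.32 + 7.2 = 28.52

28.52


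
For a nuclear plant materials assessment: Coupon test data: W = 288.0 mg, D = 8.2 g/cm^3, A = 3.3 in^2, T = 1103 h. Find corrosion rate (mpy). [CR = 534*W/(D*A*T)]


Apply the mpy weight-loss relation: CR = 534 * W / (D * A * T)
Numerator: 534 * 288.0 = 153792.0
Denominator: 8.2 * 3.3 * 1103 = 29847.18
CR = 153792.0 / 29847.18 = 5.1526 mpy

5.1526 mpy


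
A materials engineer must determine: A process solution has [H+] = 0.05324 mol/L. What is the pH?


pH = −log10[H+]
pH = −log10(0.05324) = 1.27

1.27


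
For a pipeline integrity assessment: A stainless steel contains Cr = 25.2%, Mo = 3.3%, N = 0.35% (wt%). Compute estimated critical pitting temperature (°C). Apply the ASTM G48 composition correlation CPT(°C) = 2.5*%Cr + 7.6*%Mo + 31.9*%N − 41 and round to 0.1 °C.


Apply the ASTM G48 empirical CPT estimate: CPT(°C) = 2.5*%Cr + 7.6*%Mo + 31.9*%N − 41
2.5*25.2 = 63; 7.6*3.3 = 25.08; 31.9*0.35 = 11.165
CPT = 63 + 25.08 + 11.165 − 41 = 58.245 °C
Rounded to 0.1 °C: CPT ≈ 58.2 °C

58.2 °C


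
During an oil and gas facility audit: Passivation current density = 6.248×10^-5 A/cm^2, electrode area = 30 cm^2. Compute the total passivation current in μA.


I = i_pass * A, then convert A → μA (×10^6)
I = 6.248×10^-5 * 30 * 10^6 = 1874.4 μA

1874.4 μA


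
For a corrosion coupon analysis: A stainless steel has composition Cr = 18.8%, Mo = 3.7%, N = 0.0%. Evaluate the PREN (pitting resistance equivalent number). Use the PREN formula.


Apply the PREN formula: PREN = Cr + 3.3*Mo + 16*N
PREN = 18.8 + 3.3*3.7 + 16*0.0
PREN = 18.8 + 12.21 + 0.0 = 31.01

31.01


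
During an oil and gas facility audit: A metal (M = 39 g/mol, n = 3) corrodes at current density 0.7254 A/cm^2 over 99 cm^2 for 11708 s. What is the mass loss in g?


Apply Faraday's law: m = i*A*t*M / (n*F)
Total charge passed Q = i*A*t = 0.7254*99*11708 = 840805.3368 C
m = Q*M/(n*F) = 840805.3368*39/(3*96485) = 113.28672 g

113.28672 g


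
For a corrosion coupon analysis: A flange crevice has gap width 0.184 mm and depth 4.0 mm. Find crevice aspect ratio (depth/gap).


Aspect ratio = depth / gap
Ratio = 4.0 / 0.184 = 21.7

21.7


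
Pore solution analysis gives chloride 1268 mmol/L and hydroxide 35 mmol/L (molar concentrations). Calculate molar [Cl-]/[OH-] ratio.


Threshold parameter = [Cl-] / [OH-] (molar basis; both in mmol/L, so units cancel)
Ratio = 1268 / 35 = 36.23

36.23


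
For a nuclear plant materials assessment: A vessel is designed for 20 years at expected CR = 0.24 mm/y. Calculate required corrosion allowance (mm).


Corrosion allowance = CR × design life
CA = 0.24 * 20 = 4.8 mm

4.8 mm


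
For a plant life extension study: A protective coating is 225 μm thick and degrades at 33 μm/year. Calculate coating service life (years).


Service life = thickness / degradation rate
Life = 225 / 33 = 6.8 years

6.8 years


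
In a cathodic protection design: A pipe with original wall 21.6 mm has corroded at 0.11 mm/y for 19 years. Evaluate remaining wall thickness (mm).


Remaining wall = original − CR × time
t = 21.6 − 0.11*19 = 21.6 − 2.09 = 19.51 mm

19.51 mm


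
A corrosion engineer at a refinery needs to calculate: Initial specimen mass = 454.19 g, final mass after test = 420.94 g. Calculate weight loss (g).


Weight loss = initial − final
WL = 454.19 − 420.94 = 33.25 g

33.25 g


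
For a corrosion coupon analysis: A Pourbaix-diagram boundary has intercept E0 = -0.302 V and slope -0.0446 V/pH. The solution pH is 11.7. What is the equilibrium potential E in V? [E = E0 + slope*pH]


Apply the Pourbaix line equation: E = E0 + slope*pH
E = -0.302 + (-0.0446)*11.7 = -0.302 + (-0.52182) = -0.82382 V
Rounded to 3 decimal places: E = -0.824 V

-0.824 V


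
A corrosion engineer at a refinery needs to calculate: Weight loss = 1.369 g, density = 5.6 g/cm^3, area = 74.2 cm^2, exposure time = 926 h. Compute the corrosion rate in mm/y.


Apply the mm/y weight-loss relation: CR = 87600 * W / (D * A * T)
Numerator: 87600 * 1.369 = 119924.4
Denominator: 5.6 * 74.2 * 926 = 384771.52
CR = 119924.4 / 384771.52 = 0.31168 mm/y

0.31168 mm/y


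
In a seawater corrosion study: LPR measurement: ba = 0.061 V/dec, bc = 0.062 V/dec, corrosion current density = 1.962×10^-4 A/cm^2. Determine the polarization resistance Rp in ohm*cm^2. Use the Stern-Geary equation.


Apply the Stern-Geary equation: Rp = ba*bc / (2.303*icorr*(ba+bc))
ba*bc = 0.061*0.062 = 0.003782
ba+bc = 0.123; 2.303*icorr*(ba+bc) = 2.303*1.962×10^-4*0.123 = 5.5577378×10^-5
Rp = 0.003782 / 5.5577378×10^-5 = 68.0 ohm*cm^2

68.0 ohm*cm^2


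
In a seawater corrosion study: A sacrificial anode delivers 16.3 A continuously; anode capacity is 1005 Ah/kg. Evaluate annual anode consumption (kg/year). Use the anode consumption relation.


Annual consumption = current * hours per year / capacity
Rate = 16.3 * 8760 / 1005 = 142.1 kg/year

142.1 kg/year


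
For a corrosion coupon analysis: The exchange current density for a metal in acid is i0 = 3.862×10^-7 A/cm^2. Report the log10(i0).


i0 = 3.862×10^-7 A/cm^2
log10(i0) = -6.413

-6.413


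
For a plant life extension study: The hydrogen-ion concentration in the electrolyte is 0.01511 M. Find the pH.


pH = −log10[H+]
pH = −log10(0.01511) = 1.82

1.82


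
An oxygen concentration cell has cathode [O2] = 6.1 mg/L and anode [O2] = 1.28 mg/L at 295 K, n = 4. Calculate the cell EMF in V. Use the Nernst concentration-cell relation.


Apply the Nernst concentration-cell relation: E = (RT/nF)*ln(C_cathode/C_anode)
RT/nF = 8.314*295/(4*96485) = 0.00635495 V
ln(6.1/1.28) = 1.56143
E = 0.00635495 * 1.56143 = 0.00992 V

0.00992 V


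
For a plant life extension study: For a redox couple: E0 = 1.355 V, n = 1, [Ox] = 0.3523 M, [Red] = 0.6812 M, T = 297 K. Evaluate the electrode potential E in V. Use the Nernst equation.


Apply the Nernst equation: E = E0 + (RT/nF)*ln([Ox]/[Red])
Step 1: RT/nF = 8.314*297/(1*96485) = 0.02559214 V
Step 2: [Ox]/[Red] = 0.3523/0.6812 = 0.517176
Step 3: ln(0.517176) = -0.659372
Step 4: correction = 0.02559214 * -0.659372 = -0.017 V
E = 1.355 + -0.017 = 1.338 V

1.338 V


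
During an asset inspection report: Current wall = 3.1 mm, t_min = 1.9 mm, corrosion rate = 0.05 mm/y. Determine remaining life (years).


Apply the remaining-life relation: RL = (t_current − t_min) / CR
RL = (3.1 − 1.9) / 0.05 = 1.2 / 0.05 = 24.0 years

24.0 years


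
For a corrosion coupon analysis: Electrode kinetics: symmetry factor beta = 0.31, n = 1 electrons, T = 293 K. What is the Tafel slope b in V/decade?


Apply the Tafel slope relation: b = 2.303*R*T/(beta*n*F)
Numerator: 2.303 * 8.314 * 293 = 5610.11
Denominator: 0.31 * 1 * 96485 = 29910.35
b = 5610.11 / 29910.35 = 0.1876 V/decade

0.1876 V/decade


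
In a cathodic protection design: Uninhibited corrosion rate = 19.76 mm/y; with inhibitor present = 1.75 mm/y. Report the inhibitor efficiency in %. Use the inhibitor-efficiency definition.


Apply the inhibitor-efficiency definition: IE = (CR_blank − CR_inh)/CR_blank × 100
IE = (19.76 − 1.75) / 19.76 × 100
IE = 18.01 / 19.76 × 100 = 91.1 %

91.1 %


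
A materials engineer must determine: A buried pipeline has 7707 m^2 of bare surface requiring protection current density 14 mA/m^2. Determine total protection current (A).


I = area * current density, then convert mA → A (÷1000)
I = 7707 * 14 / 1000 = 107.9 A

107.9 A


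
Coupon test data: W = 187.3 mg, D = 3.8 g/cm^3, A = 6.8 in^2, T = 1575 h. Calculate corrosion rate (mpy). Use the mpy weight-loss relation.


Apply the mpy weight-loss relation: CR = 534 * W / (D * A * T)
Numerator: 534 * 187.3 = 100018.2
Denominator: 3.8 * 6.8 * 1575 = 40698.0
CR = 100018.2 / 40698.0 = 2.4576 mpy

2.4576 mpy


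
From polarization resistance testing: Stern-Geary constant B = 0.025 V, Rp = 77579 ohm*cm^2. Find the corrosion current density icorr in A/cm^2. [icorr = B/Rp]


Apply the Stern-Geary relation: icorr = B / Rp
icorr = 0.025 / 77579 = 3.223×10^-7 A/cm^2

3.223×10^-7 A/cm^2


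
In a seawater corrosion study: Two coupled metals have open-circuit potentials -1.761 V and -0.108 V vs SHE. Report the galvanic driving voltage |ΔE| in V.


Driving voltage is the absolute potential difference.
|ΔE| = |-1.761 − (-0.108)| = 1.653 V

1.653 V


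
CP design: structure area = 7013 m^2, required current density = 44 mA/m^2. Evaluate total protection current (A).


I = area * current density, then convert mA → A (÷1000)
I = 7013 * 44 / 1000 = 308.57 A

308.57 A


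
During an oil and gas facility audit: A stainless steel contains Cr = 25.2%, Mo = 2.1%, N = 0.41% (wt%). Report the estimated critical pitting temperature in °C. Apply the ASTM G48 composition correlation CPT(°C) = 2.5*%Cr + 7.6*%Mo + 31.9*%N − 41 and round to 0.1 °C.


Apply the ASTM G48 empirical CPT estimate: CPT(°C) = 2.5*%Cr + 7.6*%Mo + 31.9*%N − 41
2.5*25.2 = 63; 7.6*2.1 = 15.96; 31.9*0.41 = 13.079
CPT = 63 + 15.96 + 13.079 − 41 = 51.039 °C
Rounded to 0.1 °C: CPT ≈ 51.0 °C

51.0 °C


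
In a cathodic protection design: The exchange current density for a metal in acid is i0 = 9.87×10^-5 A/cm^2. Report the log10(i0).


i0 = 9.87×10^-5 A/cm^2
log10(i0) = -4.006

-4.006


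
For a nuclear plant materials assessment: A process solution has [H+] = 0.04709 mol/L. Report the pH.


pH = −log10[H+]
pH = −log10(0.04709) = 1.33

1.33


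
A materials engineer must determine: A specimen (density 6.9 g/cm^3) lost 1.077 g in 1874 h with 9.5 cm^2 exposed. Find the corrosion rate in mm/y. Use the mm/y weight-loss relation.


Apply the mm/y weight-loss relation: CR = 87600 * W / (D * A * T)
Numerator: 87600 * 1.077 = 94345.2
Denominator: 6.9 * 9.5 * 1874 = 122840.7
CR = 94345.2 / 122840.7 = 0.76803 mm/y

0.76803 mm/y


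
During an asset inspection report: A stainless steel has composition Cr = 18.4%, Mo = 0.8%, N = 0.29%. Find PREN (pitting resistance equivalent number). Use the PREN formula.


Apply the PREN formula: PREN = Cr + 3.3*Mo + 16*N
PREN = 18.4 + 3.3*0.8 + 16*0.29
PREN = 18.4 + 2.64 + 4.64 = 25.68

25.68


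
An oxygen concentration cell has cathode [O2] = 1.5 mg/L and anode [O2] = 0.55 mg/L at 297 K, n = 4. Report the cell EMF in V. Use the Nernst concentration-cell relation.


Apply the Nernst concentration-cell relation: E = (RT/nF)*ln(C_cathode/C_anode)
RT/nF = 8.314*297/(4*96485) = 0.00639804 V
ln(1.5/0.55) = 1.0033
E = 0.00639804 * 1.0033 = 0.00642 V

0.00642 V


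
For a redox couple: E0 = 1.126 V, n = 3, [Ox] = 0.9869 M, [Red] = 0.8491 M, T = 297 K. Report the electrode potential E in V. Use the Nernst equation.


Apply the Nernst equation: E = E0 + (RT/nF)*ln([Ox]/[Red])
Step 1: RT/nF = 8.314*297/(3*96485) = 0.00853071 V
Step 2: [Ox]/[Red] = 0.9869/0.8491 = 1.162289
Step 3: ln(1.162289) = 0.150391
Step 4: correction = 0.00853071 * 0.150391 = 0.001 V
E = 1.126 + 0.001 = 1.127 V

1.127 V


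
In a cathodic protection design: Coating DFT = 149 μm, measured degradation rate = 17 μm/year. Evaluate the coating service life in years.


Service life = thickness / degradation rate
Life = 149 / 17 = 8.8 years

8.8 years


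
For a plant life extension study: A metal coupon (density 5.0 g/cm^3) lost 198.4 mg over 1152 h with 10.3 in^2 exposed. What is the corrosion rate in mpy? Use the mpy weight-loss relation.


Apply the mpy weight-loss relation: CR = 534 * W / (D * A * T)
Numerator: 534 * 198.4 = 105945.6
Denominator: 5.0 * 10.3 * 1152 = 59328.0
CR = 105945.6 / 59328.0 = 1.786 mpy

1.786 mpy


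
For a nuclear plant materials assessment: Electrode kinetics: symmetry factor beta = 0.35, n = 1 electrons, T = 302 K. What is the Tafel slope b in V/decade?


Apply the Tafel slope relation: b = 2.303*R*T/(beta*n*F)
Numerator: 2.303 * 8.314 * 302 = 5782.44
Denominator: 0.35 * 1 * 96485 = 33769.75
b = 5782.44 / 33769.75 = 0.1712 V/decade

0.1712 V/decade


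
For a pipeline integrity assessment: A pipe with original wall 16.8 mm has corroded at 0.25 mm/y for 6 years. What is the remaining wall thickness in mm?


Remaining wall = original − CR × time
t = 16.8 − 0.25*6 = 16.8 − 1.5 = 15.3 mm

15.3 mm


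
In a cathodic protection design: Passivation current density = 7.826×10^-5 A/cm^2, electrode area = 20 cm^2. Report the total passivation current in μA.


I = i_pass * A, then convert A → μA (×10^6)
I = 7.826×10^-5 * 20 * 10^6 = 1565.2 μA

1565.2 μA


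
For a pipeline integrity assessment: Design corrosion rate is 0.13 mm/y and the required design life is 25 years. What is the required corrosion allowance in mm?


Corrosion allowance = CR × design life
CA = 0.13 * 25 = 3.25 mm

3.25 mm


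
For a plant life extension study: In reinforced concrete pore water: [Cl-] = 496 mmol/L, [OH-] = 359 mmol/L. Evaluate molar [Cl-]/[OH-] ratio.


Threshold parameter = [Cl-] / [OH-] (molar basis; both in mmol/L, so units cancel)
Ratio = 496 / 359 = 1.38

1.38


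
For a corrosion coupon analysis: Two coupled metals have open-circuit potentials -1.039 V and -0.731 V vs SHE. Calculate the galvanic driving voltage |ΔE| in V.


Driving voltage is the absolute potential difference.
|ΔE| = |-1.039 − (-0.731)| = 0.308 V

0.308 V


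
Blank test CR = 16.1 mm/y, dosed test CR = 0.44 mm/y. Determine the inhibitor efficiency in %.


Apply the inhibitor-efficiency definition: IE = (CR_blank − CR_inh)/CR_blank × 100
IE = (16.1 − 0.44) / 16.1 × 100
IE = 15.66 / 16.1 × 100 = 97.3 %

97.3 %


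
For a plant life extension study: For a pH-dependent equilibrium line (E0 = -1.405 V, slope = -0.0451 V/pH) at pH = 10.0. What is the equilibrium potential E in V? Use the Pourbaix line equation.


Apply the Pourbaix line equation: E = E0 + slope*pH
E = -1.405 + (-0.0451)*10.0 = -1.405 + (-0.451) = -1.856 V
Rounded to 3 decimal places: E = -1.856 V

-1.856 V


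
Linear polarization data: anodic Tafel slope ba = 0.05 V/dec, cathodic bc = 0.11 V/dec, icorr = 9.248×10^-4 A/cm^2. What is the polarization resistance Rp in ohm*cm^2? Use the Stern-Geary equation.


Apply the Stern-Geary equation: Rp = ba*bc / (2.303*icorr*(ba+bc))
ba*bc = 0.05*0.11 = 0.0055
ba+bc = 0.16; 2.303*icorr*(ba+bc) = 2.303*9.248×10^-4*0.16 = 3.407703×10^-4
Rp = 0.0055 / 3.407703×10^-4 = 16.14 ohm*cm^2

16.14 ohm*cm^2


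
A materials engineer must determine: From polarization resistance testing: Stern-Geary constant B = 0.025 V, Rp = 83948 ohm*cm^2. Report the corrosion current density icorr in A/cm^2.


Apply the Stern-Geary relation: icorr = B / Rp
icorr = 0.025 / 83948 = 2.978×10^-7 A/cm^2

2.978×10^-7 A/cm^2


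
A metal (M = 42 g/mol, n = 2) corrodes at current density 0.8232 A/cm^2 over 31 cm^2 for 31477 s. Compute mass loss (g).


Apply Faraday's law: m = i*A*t*M / (n*F)
Total charge passed Q = i*A*t = 0.8232*31*31477 = 803267.8584 C
m = Q*M/(n*F) = 803267.8584*42/(2*96485) = 174.83158 g

174.83158 g


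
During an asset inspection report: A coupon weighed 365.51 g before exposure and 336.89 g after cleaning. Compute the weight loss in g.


Weight loss = initial − final
WL = 365.51 − 336.89 = 28.62 g

28.62 g


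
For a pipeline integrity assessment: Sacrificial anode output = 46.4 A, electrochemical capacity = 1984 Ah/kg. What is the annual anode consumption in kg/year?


Annual consumption = current * hours per year / capacity
Rate = 46.4 * 8760 / 1984 = 204.9 kg/year

204.9 kg/year


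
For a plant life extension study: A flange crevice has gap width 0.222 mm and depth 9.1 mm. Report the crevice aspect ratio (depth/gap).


Aspect ratio = depth / gap
Ratio = 9.1 / 0.222 = 41.0

41.0


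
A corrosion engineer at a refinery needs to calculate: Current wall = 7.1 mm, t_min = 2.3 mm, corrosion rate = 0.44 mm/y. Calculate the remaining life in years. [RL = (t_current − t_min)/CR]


Apply the remaining-life relation: RL = (t_current − t_min) / CR
RL = (7.1 − 2.3) / 0.44 = 4.8 / 0.44 = 10.9 years

10.9 years


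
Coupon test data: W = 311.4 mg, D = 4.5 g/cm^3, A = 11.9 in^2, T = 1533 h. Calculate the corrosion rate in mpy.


Apply the mpy weight-loss relation: CR = 534 * W / (D * A * T)
Numerator: 534 * 311.4 = 166287.6
Denominator: 4.5 * 11.9 * 1533 = 82092.15
CR = 166287.6 / 82092.15 = 2.0256 mpy

2.0256 mpy


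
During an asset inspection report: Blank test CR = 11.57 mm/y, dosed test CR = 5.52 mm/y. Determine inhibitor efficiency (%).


Apply the inhibitor-efficiency definition: IE = (CR_blank − CR_inh)/CR_blank × 100
IE = (11.57 − 5.52) / 11.57 × 100
IE = 6.05 / 11.57 × 100 = 52.3 %

52.3 %


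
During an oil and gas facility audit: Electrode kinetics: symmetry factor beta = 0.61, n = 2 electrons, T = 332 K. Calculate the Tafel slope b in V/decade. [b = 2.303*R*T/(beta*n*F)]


Apply the Tafel slope relation: b = 2.303*R*T/(beta*n*F)
Numerator: 2.303 * 8.314 * 332 = 6356.85
Denominator: 0.61 * 2 * 96485 = 117711.7
b = 6356.85 / 117711.7 = 0.054 V/decade

0.054 V/decade


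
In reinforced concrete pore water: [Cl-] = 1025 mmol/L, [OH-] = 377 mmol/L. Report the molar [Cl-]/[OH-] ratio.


Threshold parameter = [Cl-] / [OH-] (molar basis; both in mmol/L, so units cancel)
Ratio = 1025 / 377 = 2.72

2.72


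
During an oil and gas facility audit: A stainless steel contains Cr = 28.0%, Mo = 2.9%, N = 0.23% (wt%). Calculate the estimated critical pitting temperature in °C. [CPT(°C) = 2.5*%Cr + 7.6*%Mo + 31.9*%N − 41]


Apply the ASTM G48 empirical CPT estimate: CPT(°C) = 2.5*%Cr + 7.6*%Mo + 31.9*%N − 41
2.5*28.0 = 70; 7.6*2.9 = 22.04; 31.9*0.23 = 7.337
CPT = 70 + 22.04 + 7.337 − 41 = 58.377 °C
Rounded to 0.1 °C: CPT ≈ 58.4 °C

58.4 °C


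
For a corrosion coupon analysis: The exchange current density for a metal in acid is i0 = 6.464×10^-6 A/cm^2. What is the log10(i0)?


i0 = 6.464×10^-6 A/cm^2
log10(i0) = -5.189

-5.189


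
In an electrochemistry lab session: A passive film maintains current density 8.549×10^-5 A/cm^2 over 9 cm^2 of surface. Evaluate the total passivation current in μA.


I = i_pass * A, then convert A → μA (×10^6)
I = 8.549×10^-5 * 9 * 10^6 = 769.41 μA

769.41 μA


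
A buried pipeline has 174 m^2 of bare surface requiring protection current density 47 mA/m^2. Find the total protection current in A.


I = area * current density, then convert mA → A (÷1000)
I = 174 * 47 / 1000 = 8.18 A

8.18 A


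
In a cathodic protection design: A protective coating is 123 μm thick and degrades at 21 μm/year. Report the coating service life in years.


Service life = thickness / degradation rate
Life = 123 / 21 = 5.9 years

5.9 years


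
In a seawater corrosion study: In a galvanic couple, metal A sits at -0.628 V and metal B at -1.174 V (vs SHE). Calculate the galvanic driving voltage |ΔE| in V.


Driving voltage is the absolute potential difference.
|ΔE| = |-0.628 − (-1.174)| = 0.546 V

0.546 V


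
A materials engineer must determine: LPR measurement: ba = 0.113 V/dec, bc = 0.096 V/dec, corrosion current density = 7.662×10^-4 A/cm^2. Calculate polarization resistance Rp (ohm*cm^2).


Apply the Stern-Geary equation: Rp = ba*bc / (2.303*icorr*(ba+bc))
ba*bc = 0.113*0.096 = 0.010848
ba+bc = 0.209; 2.303*icorr*(ba+bc) = 2.303*7.662×10^-4*0.209 = 3.6879275×10^-4
Rp = 0.010848 / 3.6879275×10^-4 = 29.41 ohm*cm^2

29.41 ohm*cm^2


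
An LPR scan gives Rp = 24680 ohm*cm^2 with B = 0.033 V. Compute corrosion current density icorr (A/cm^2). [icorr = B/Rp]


Apply the Stern-Geary relation: icorr = B / Rp
icorr = 0.033 / 24680 = 1.337×10^-6 A/cm^2

1.337×10^-6 A/cm^2


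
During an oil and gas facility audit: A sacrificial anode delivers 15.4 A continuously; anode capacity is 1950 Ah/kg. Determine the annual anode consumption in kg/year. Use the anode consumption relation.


Annual consumption = current * hours per year / capacity
Rate = 15.4 * 8760 / 1950 = 69.2 kg/year

69.2 kg/year


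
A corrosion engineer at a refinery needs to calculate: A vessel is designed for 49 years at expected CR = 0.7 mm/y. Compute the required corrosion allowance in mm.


Corrosion allowance = CR × design life
CA = 0.7 * 49 = 34.3 mm

34.3 mm


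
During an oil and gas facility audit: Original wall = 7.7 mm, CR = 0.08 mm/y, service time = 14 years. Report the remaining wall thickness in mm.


Remaining wall = original − CR × time
t = 7.7 − 0.08*14 = 7.7 − 1.12 = 6.58 mm

6.58 mm


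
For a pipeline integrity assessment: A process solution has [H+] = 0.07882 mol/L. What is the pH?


pH = −log10[H+]
pH = −log10(0.07882) = 1.1

1.1


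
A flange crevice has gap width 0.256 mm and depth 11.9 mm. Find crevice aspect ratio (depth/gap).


Aspect ratio = depth / gap
Ratio = 11.9 / 0.256 = 46.5

46.5


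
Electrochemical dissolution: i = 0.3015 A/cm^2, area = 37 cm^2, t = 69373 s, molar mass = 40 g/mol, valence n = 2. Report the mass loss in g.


Apply Faraday's law: m = i*A*t*M / (n*F)
Total charge passed Q = i*A*t = 0.3015*37*69373 = 773890.5015 C
m = Q*M/(n*F) = 773890.5015*40/(2*96485) = 160.41675 g

160.41675 g


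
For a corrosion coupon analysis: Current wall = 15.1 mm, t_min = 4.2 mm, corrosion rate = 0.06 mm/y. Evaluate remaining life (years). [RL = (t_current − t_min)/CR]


Apply the remaining-life relation: RL = (t_current − t_min) / CR
RL = (15.1 − 4.2) / 0.06 = 10.9 / 0.06 = 181.7 years

181.7 years


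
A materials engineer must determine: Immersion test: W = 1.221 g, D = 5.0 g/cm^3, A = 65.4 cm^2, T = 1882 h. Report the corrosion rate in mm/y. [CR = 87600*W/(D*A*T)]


Apply the mm/y weight-loss relation: CR = 87600 * W / (D * A * T)
Numerator: 87600 * 1.221 = 106959.6
Denominator: 5.0 * 65.4 * 1882 = 615414.0
CR = 106959.6 / 615414.0 = 0.1738 mm/y

0.1738 mm/y


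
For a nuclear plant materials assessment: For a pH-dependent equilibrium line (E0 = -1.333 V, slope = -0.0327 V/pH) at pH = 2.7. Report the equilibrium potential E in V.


Apply the Pourbaix line equation: E = E0 + slope*pH
E = -1.333 + (-0.0327)*2.7 = -1.333 + (-0.08829) = -1.42129 V
Rounded to 3 decimal places: E = -1.421 V

-1.421 V


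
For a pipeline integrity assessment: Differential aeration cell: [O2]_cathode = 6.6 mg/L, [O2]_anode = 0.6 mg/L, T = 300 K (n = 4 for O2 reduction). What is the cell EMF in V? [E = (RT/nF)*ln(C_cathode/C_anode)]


Apply the Nernst concentration-cell relation: E = (RT/nF)*ln(C_cathode/C_anode)
RT/nF = 8.314*300/(4*96485) = 0.00646266 V
ln(6.6/0.6) = 2.3979
E = 0.00646266 * 2.3979 = 0.0155 V

0.0155 V


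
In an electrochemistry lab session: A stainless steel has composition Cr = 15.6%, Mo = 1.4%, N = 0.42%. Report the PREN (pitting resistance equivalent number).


Apply the PREN formula: PREN = Cr + 3.3*Mo + 16*N
PREN = 15.6 + 3.3*1.4 + 16*0.42
PREN = 15.6 + 4.62 + 6.72 = 26.94

26.94


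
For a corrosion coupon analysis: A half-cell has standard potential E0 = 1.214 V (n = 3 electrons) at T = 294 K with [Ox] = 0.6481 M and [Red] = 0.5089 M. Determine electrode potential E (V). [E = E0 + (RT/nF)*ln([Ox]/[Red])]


Apply the Nernst equation: E = E0 + (RT/nF)*ln([Ox]/[Red])
Step 1: RT/nF = 8.314*294/(3*96485) = 0.00844455 V
Step 2: [Ox]/[Red] = 0.6481/0.5089 = 1.273531
Step 3: ln(1.273531) = 0.241793
Step 4: correction = 0.00844455 * 0.241793 = 0.002 V
E = 1.214 + 0.002 = 1.216 V

1.216 V


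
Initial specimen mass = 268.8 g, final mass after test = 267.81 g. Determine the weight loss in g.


Weight loss = initial − final
WL = 268.8 − 267.81 = 0.99 g

0.99 g


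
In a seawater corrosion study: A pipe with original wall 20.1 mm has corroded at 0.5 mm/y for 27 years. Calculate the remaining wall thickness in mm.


Remaining wall = original − CR × time
t = 20.1 − 0.5*27 = 20.1 − 13.5 = 6.6 mm

6.6 mm


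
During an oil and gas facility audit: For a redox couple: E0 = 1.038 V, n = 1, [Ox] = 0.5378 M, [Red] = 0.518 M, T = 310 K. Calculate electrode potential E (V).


Apply the Nernst equation: E = E0 + (RT/nF)*ln([Ox]/[Red])
Step 1: RT/nF = 8.314*310/(1*96485) = 0.02671234 V
Step 2: [Ox]/[Red] = 0.5378/0.518 = 1.038224
Step 3: ln(1.038224) = 0.037512
Step 4: correction = 0.02671234 * 0.037512 = 0.001 V
E = 1.038 + 0.001 = 1.039 V

1.039 V


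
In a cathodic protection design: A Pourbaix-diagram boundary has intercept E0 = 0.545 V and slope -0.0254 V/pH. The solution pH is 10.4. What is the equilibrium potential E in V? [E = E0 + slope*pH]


Apply the Pourbaix line equation: E = E0 + slope*pH
E = 0.545 + (-0.0254)*10.4 = 0.545 + (-0.26416) = 0.28084 V
Rounded to 4 decimal places: E = 0.2808 V

0.2808 V


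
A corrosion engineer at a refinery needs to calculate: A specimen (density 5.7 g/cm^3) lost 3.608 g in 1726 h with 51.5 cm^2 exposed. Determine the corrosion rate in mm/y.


Apply the mm/y weight-loss relation: CR = 87600 * W / (D * A * T)
Numerator: 87600 * 3.608 = 316060.8
Denominator: 5.7 * 51.5 * 1726 = 506667.3
CR = 316060.8 / 506667.3 = 0.6238 mm/y

0.6238 mm/y


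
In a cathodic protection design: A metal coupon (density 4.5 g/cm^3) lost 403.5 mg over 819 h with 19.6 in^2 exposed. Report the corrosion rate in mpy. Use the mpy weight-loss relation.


Apply the mpy weight-loss relation: CR = 534 * W / (D * A * T)
Numerator: 534 * 403.5 = 215469.0
Denominator: 4.5 * 19.6 * 819 = 72235.8
CR = 215469.0 / 72235.8 = 2.98286 mpy

2.98286 mpy


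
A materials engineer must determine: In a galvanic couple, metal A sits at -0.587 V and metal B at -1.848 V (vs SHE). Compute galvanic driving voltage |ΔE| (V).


Driving voltage is the absolute potential difference.
|ΔE| = |-0.587 − (-1.848)| = 1.261 V

1.261 V


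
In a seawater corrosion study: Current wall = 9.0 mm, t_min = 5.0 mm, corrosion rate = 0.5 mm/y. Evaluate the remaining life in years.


Apply the remaining-life relation: RL = (t_current − t_min) / CR
RL = (9.0 − 5.0) / 0.5 = 4.0 / 0.5 = 8.0 years

8.0 years


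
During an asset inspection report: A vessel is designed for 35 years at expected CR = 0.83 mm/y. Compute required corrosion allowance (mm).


Corrosion allowance = CR × design life
CA = 0.83 * 35 = 29.05 mm

29.05 mm


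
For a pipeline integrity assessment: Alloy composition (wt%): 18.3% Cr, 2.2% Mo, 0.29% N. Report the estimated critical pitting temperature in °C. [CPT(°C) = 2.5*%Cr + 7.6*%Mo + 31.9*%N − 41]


Apply the ASTM G48 empirical CPT estimate: CPT(°C) = 2.5*%Cr + 7.6*%Mo + 31.9*%N − 41
2.5*18.3 = 45.75; 7.6*2.2 = 16.72; 31.9*0.29 = 9.251
CPT = 45.75 + 16.72 + 9.251 − 41 = 30.721 °C
Rounded to 0.1 °C: CPT ≈ 30.7 °C

30.7 °C


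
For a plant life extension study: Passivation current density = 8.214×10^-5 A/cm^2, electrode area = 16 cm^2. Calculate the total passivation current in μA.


I = i_pass * A, then convert A → μA (×10^6)
I = 8.214×10^-5 * 16 * 10^6 = 1314.24 μA

1314.24 μA


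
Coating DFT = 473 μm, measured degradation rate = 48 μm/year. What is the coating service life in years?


Service life = thickness / degradation rate
Life = 473 / 48 = 9.9 years

9.9 years


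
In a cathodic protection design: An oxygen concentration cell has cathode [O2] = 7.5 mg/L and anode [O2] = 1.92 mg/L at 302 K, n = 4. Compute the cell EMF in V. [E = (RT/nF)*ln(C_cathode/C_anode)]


Apply the Nernst concentration-cell relation: E = (RT/nF)*ln(C_cathode/C_anode)
RT/nF = 8.314*302/(4*96485) = 0.00650575 V
ln(7.5/1.92) = 1.36258
E = 0.00650575 * 1.36258 = 0.00886 V

0.00886 V


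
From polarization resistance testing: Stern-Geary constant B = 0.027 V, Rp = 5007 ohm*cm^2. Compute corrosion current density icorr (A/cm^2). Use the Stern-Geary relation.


Apply the Stern-Geary relation: icorr = B / Rp
icorr = 0.027 / 5007 = 5.392×10^-6 A/cm^2

5.392×10^-6 A/cm^2


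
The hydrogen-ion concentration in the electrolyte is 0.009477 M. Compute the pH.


pH = −log10[H+]
pH = −log10(0.009477) = 2.02

2.02


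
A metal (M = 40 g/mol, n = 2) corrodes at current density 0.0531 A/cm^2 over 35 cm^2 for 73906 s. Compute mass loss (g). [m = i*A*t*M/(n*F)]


Apply Faraday's law: m = i*A*t*M / (n*F)
Total charge passed Q = i*A*t = 0.0531*35*73906 = 137354.301 C
m = Q*M/(n*F) = 137354.301*40/(2*96485) = 28.472 g

28.472 g


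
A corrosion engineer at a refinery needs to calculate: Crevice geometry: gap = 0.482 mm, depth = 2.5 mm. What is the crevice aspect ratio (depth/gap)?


Aspect ratio = depth / gap
Ratio = 2.5 / 0.482 = 5.2

5.2


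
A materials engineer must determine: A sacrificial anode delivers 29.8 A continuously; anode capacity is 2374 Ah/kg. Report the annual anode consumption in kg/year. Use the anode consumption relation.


Annual consumption = current * hours per year / capacity
Rate = 29.8 * 8760 / 2374 = 110.0 kg/year

110.0 kg/year


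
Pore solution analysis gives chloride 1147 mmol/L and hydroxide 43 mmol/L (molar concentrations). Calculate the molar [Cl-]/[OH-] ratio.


Threshold parameter = [Cl-] / [OH-] (molar basis; both in mmol/L, so units cancel)
Ratio = 1147 / 43 = 26.67

26.67


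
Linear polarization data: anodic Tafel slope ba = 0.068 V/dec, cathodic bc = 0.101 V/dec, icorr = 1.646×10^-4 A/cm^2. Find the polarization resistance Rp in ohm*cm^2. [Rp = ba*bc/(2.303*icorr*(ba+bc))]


Apply the Stern-Geary equation: Rp = ba*bc / (2.303*icorr*(ba+bc))
ba*bc = 0.068*0.101 = 0.006868
ba+bc = 0.169; 2.303*icorr*(ba+bc) = 2.303*1.646×10^-4*0.169 = 6.4063472×10^-5
Rp = 0.006868 / 6.4063472×10^-5 = 107.2 ohm*cm^2

107.2 ohm*cm^2


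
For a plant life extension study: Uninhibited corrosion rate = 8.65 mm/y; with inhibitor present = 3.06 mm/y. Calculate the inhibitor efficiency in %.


Apply the inhibitor-efficiency definition: IE = (CR_blank − CR_inh)/CR_blank × 100
IE = (8.65 − 3.06) / 8.65 × 100
IE = 5.59 / 8.65 × 100 = 64.6 %

64.6 %


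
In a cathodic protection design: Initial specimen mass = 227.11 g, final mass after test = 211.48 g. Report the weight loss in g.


Weight loss = initial − final
WL = 227.11 − 211.48 = 15.63 g

15.63 g


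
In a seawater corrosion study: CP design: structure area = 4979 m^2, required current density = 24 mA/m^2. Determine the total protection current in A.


I = area * current density, then convert mA → A (÷1000)
I = 4979 * 24 / 1000 = 119.5 A

119.5 A


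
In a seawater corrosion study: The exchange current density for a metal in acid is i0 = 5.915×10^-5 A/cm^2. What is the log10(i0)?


i0 = 5.915×10^-5 A/cm^2
log10(i0) = -4.228

-4.228


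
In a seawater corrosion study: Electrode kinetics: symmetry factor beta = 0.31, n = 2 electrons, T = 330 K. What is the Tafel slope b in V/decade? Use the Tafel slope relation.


Apply the Tafel slope relation: b = 2.303*R*T/(beta*n*F)
Numerator: 2.303 * 8.314 * 330 = 6318.56
Denominator: 0.31 * 2 * 96485 = 59820.7
b = 6318.56 / 59820.7 = 0.1056 V/decade

0.1056 V/decade


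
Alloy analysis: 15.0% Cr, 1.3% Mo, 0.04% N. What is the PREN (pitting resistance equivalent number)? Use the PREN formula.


Apply the PREN formula: PREN = Cr + 3.3*Mo + 16*N
PREN = 15.0 + 3.3*1.3 + 16*0.04
PREN = 15.0 + 4.29 + 0.64 = 19.93

19.93


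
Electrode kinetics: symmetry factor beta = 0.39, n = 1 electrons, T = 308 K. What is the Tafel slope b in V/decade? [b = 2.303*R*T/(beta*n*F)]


Apply the Tafel slope relation: b = 2.303*R*T/(beta*n*F)
Numerator: 2.303 * 8.314 * 308 = 5897.32
Denominator: 0.39 * 1 * 96485 = 37629.15
b = 5897.32 / 37629.15 = 0.157 V/decade

0.157 V/decade


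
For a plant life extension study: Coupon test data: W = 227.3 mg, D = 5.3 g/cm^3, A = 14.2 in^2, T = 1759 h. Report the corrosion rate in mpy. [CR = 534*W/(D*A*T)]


Apply the mpy weight-loss relation: CR = 534 * W / (D * A * T)
Numerator: 534 * 227.3 = 121378.2
Denominator: 5.3 * 14.2 * 1759 = 132382.34
CR = 121378.2 / 132382.34 = 0.9169 mpy

0.9169 mpy


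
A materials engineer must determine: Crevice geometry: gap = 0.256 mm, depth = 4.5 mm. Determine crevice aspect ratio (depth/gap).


Aspect ratio = depth / gap
Ratio = 4.5 / 0.256 = 17.6

17.6


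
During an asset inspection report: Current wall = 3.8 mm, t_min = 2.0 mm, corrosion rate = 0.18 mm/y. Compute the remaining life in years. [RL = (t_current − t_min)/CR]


Apply the remaining-life relation: RL = (t_current − t_min) / CR
RL = (3.8 − 2.0) / 0.18 = 1.8 / 0.18 = 10.0 years

10.0 years


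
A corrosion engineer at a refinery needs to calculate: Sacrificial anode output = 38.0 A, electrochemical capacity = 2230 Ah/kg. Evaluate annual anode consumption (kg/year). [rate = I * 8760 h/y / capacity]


Annual consumption = current * hours per year / capacity
Rate = 38.0 * 8760 / 2230 = 149.3 kg/year

149.3 kg/year


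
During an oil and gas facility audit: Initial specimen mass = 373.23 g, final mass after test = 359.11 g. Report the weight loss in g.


Weight loss = initial − final
WL = 373.23 − 359.11 = 14.12 g

14.12 g


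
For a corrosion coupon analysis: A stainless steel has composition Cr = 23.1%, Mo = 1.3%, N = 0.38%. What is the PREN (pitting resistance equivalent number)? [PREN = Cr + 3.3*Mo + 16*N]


Apply the PREN formula: PREN = Cr + 3.3*Mo + 16*N
PREN = 23.1 + 3.3*1.3 + 16*0.38
PREN = 23.1 + 4.29 + 6.08 = 33.47

33.47


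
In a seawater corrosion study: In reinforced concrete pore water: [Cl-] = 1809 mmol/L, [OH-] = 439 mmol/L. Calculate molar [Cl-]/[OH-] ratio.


Threshold parameter = [Cl-] / [OH-] (molar basis; both in mmol/L, so units cancel)
Ratio = 1809 / 439 = 4.12

4.12


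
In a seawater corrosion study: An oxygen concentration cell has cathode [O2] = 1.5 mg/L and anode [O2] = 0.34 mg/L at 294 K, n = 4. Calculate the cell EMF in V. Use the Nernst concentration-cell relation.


Apply the Nernst concentration-cell relation: E = (RT/nF)*ln(C_cathode/C_anode)
RT/nF = 8.314*294/(4*96485) = 0.00633341 V
ln(1.5/0.34) = 1.48427
E = 0.00633341 * 1.48427 = 0.0094 V

0.0094 V


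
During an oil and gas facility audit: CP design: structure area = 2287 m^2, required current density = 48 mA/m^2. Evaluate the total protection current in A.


I = area * current density, then convert mA → A (÷1000)
I = 2287 * 48 / 1000 = 109.78 A

109.78 A


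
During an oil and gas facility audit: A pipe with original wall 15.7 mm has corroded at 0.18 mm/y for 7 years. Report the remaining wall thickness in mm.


Remaining wall = original − CR × time
t = 15.7 − 0.18*7 = 15.7 − 1.26 = 14.44 mm

14.44 mm


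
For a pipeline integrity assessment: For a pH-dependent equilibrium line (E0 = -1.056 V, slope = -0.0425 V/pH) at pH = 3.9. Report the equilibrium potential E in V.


Apply the Pourbaix line equation: E = E0 + slope*pH
E = -1.056 + (-0.0425)*3.9 = -1.056 + (-0.16575) = -1.22175 V
Rounded to 3 decimal places: E = -1.222 V

-1.222 V


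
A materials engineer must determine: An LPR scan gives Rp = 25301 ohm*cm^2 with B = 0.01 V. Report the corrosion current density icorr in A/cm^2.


Apply the Stern-Geary relation: icorr = B / Rp
icorr = 0.01 / 25301 = 3.952×10^-7 A/cm^2

3.952×10^-7 A/cm^2


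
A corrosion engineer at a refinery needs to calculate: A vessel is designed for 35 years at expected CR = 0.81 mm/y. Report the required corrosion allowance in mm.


Corrosion allowance = CR × design life
CA = 0.81 * 35 = 28.35 mm

28.35 mm


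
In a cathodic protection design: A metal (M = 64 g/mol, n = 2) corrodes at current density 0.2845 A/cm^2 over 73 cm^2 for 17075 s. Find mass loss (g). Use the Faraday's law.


Apply Faraday's law: m = i*A*t*M / (n*F)
Total charge passed Q = i*A*t = 0.2845*73*17075 = 354622.1375 C
m = Q*M/(n*F) = 354622.1375*64/(2*96485) = 117.61319 g

117.61319 g


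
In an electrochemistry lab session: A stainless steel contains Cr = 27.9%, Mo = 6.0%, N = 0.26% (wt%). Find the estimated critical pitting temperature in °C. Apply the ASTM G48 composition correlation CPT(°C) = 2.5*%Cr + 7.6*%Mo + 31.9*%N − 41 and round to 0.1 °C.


Apply the ASTM G48 empirical CPT estimate: CPT(°C) = 2.5*%Cr + 7.6*%Mo + 31.9*%N − 41
2.5*27.9 = 69.75; 7.6*6.0 = 45.6; 31.9*0.26 = 8.294
CPT = 69.75 + 45.6 + 8.294 − 41 = 82.644 °C
Rounded to 0.1 °C: CPT ≈ 82.6 °C

82.6 °C


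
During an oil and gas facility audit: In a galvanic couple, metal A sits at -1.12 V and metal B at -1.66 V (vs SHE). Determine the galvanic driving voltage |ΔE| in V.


Driving voltage is the absolute potential difference.
|ΔE| = |-1.12 − (-1.66)| = 0.54 V

0.54 V


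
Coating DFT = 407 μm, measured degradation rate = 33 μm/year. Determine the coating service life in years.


Service life = thickness / degradation rate
Life = 407 / 33 = 12.3 years

12.3 years


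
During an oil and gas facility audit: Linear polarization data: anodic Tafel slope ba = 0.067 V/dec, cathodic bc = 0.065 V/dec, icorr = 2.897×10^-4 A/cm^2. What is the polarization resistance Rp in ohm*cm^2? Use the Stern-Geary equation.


Apply the Stern-Geary equation: Rp = ba*bc / (2.303*icorr*(ba+bc))
ba*bc = 0.067*0.065 = 0.004355
ba+bc = 0.132; 2.303*icorr*(ba+bc) = 2.303*2.897×10^-4*0.132 = 8.8067641×10^-5
Rp = 0.004355 / 8.8067641×10^-5 = 49.5 ohm*cm^2

49.5 ohm*cm^2


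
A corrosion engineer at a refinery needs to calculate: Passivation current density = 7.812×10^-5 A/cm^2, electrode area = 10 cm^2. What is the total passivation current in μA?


I = i_pass * A, then convert A → μA (×10^6)
I = 7.812×10^-5 * 10 * 10^6 = 781.2 μA

781.2 μA


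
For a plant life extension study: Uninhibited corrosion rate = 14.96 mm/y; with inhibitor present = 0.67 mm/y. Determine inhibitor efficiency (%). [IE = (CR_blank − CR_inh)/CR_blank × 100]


Apply the inhibitor-efficiency definition: IE = (CR_blank − CR_inh)/CR_blank × 100
IE = (14.96 − 0.67) / 14.96 × 100
IE = 14.29 / 14.96 × 100 = 95.5 %

95.5 %


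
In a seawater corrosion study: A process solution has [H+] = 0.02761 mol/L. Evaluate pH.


pH = −log10[H+]
pH = −log10(0.02761) = 1.56

1.56


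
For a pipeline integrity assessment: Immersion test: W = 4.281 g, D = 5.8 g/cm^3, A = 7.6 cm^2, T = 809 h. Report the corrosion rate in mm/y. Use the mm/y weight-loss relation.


Apply the mm/y weight-loss relation: CR = 87600 * W / (D * A * T)
Numerator: 87600 * 4.281 = 375015.6
Denominator: 5.8 * 7.6 * 809 = 35660.72
CR = 375015.6 / 35660.72 = 10.516209 mm/y

10.516209 mm/y


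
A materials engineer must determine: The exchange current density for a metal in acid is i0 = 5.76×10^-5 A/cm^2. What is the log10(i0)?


i0 = 5.76×10^-5 A/cm^2
log10(i0) = -4.24

-4.24


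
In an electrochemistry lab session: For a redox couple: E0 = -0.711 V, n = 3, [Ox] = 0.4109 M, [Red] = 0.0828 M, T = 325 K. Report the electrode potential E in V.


Apply the Nernst equation: E = E0 + (RT/nF)*ln([Ox]/[Red])
Step 1: RT/nF = 8.314*325/(3*96485) = 0.00933496 V
Step 2: [Ox]/[Red] = 0.4109/0.0828 = 4.96256
Step 3: ln(4.96256) = 1.601922
Step 4: correction = 0.00933496 * 1.601922 = 0.015 V
E = -0.711 + 0.015 = -0.696 V

-0.696 V


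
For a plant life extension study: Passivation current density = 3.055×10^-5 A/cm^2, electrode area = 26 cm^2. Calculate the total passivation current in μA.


I = i_pass * A, then convert A → μA (×10^6)
I = 3.055×10^-5 * 26 * 10^6 = 794.3 μA

794.3 μA
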